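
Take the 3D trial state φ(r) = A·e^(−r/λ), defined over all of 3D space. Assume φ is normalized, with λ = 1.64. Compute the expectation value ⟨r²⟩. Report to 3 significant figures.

⟨r^2⟩ ≈ 8.07

The expectation value is the |φ|²-weighted average of r^2: ∫ r^2|φ|² 4πr² dr.
The ratio of the moment integral to the normalization integral gives ⟨r²⟩ = 3·λ^2.
Putting λ = 1.64 gives 8.069.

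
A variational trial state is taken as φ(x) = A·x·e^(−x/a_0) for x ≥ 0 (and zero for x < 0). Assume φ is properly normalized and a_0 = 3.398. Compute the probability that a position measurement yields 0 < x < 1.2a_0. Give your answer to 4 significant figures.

P ≈ 0.4303

P = ∫_{0}^{1.2a_0} |φ(x)|² dx.
With A² fixed by ∫|φ|² = 1, i.e. A² = (a_0^3/4)^(−1), substitute and integrate.
Substituting u = x/a_0, A² and the length scale cancel in the ratio: P = ∫_{0}^{1.2} u^2·e^(-2·u) du / ∫_{0}^{∞} u^2·e^(-2·u) du.
Using ∫ u^2·e^(-2·u) du = -(2·u^2 + 2·u + 1)·e^(-2·u)/4, the numerator is 1/4 - 157·e^(-12/5)/100 and the denominator is 1/4.
The result is P = 0.43029.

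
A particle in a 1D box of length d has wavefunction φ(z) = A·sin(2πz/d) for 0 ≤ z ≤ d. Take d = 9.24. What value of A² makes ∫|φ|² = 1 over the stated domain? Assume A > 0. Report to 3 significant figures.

The normalization condition is ∫|φ|² dz = 1 from 0 to d.
Using sin²θ = (1 − cos 2θ)/2, ∫|φ|² dz = A²·(d/2).
So A² = (d/2)^(−1).
With d = 9.24: A² = 0.2165 and A = 0.4652.

A^2 ≈ 0.216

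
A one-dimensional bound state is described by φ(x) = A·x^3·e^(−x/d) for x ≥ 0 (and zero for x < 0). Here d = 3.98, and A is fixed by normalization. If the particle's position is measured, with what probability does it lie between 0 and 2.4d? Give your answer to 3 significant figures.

P ≈ 0.209

|φ|² is the probability density, so P = ∫_{0}^{2.4d} |φ|² dx.
With A² fixed by ∫|φ|² = 1, i.e. A² = (45·d^7/8)^(−1), substitute and integrate.
In terms of u = x/d (A² and the length scale cancel between numerator and denominator), P = [∫_{0}^{2.4} u^6·e^(-2·u) du] / [∫_{0}^{∞} u^6·e^(-2·u) du].
Using ∫ u^6·e^(-2·u) du = -(4·u^6 + 12·u^5 + 30·u^4 + 60·u^3 + 90·u^2 + 90·u + 45)·e^(-2·u)/8, the numerator is ≈ 1.1767 and the denominator is 45/8.
The result is P = 0.2092.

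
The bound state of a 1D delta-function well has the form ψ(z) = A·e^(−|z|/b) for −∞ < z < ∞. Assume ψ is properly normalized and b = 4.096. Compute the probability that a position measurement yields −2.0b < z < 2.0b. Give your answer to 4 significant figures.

P ≈ 0.9817

P = ∫_{−2.0b}^{2.0b} |ψ(z)|² dz.
The normalization integral ∫|ψ|²dz over the whole domain equals b·A², and A² cancels in the ratio.
Both integrals are even about z = 0, so only the z ≥ 0 halves are needed (the factors of 2 cancel). Substituting u = z/b, A² and the length scale cancel in the ratio: P = ∫_{0}^{2.0} e^(-2·u) du / ∫_{0}^{∞} e^(-2·u) du.
An antiderivative of e^(-2·u) is -e^(-2·u)/2; evaluating from 0 to 2.0 gives 1/2 - e^(-4)/2, while the full integral is 1/2.
This works out to P = 0.98168.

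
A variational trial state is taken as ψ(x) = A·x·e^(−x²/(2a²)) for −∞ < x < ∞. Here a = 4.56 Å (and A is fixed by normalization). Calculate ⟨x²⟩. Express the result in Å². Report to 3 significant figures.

⟨x^2⟩ ≈ 31.2 Å^2

By definition ⟨x²⟩ = ∫ x^2 |ψ(x)|² dx.
Differentiating ∫e^(−αx²) dx = √(π/α) under α to get the higher moments, evaluating both integrals, ⟨x²⟩ = 3·a^2/2.
Putting a = 4.56 gives 31.19.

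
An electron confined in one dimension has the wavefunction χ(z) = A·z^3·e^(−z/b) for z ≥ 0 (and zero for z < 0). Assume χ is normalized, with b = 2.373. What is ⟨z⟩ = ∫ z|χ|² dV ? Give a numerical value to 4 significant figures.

⟨z⟩ = ∫ z |χ|² dz over the full domain.
Evaluating both integrals, ⟨z⟩ = 7·b/2.
Putting b = 2.373 gives 8.3055.

⟨z⟩ ≈ 8.306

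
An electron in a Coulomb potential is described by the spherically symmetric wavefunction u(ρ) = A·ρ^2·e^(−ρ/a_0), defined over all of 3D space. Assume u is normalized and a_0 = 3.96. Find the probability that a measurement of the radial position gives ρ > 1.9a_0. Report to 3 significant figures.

P ≈ 0.909

Integrate the radial probability density 4πρ²|u|² over ρ > 1.9a_0.
A² is fixed by ∫₀^∞ 4πρ²|u|² dρ = 1, i.e. A² = (45·π·a_0^7/2)^(−1).
In terms of t = ρ/a_0 (A², 4π and the length scale all cancel between numerator and denominator), P = [∫_{1.9}^{∞} t^6·e^(-2·t) dt] / [∫_{0}^{∞} t^6·e^(-2·t) dt].
With ∫ t^6·e^(-2·t) dt = -(4·t^6 + 12·t^5 + 30·t^4 + 60·t^3 + 90·t^2 + 90·t + 45)·e^(-2·t)/8 + C, the region integral is ≈ 5.1137 and the full one is 45/8.
This evaluates to P = 0.9091.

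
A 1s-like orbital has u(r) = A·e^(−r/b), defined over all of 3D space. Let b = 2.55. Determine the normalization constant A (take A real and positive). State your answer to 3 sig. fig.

A ≈ 0.139

Require ∫ |u|² 4πr² dr = 1 over the whole domain.
(Spherical symmetry: dV = 4πr² dr.)
Recall ∫₀^∞ r^m e^(−r/β) dr = m!·β^(m+1), carrying out the integral gives A² · π·b^3.
Setting this equal to 1 gives A² = 1/(π·b^3).
With b = 2.55: A² = 0.01920 and A = 0.1386.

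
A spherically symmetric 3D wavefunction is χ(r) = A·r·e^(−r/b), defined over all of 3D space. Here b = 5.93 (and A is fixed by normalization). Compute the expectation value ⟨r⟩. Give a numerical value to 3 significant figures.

⟨r⟩ ≈ 14.8

By definition ⟨r⟩ = ∫ r |χ(r)|² 4πr² dr.
Using ∫₀^∞ rⁿ e^(−αr) dr = n!/αⁿ⁺¹, the ratio of the moment integral to the normalization integral gives ⟨r⟩ = 5·b/2.
Putting b = 5.93 gives 14.83.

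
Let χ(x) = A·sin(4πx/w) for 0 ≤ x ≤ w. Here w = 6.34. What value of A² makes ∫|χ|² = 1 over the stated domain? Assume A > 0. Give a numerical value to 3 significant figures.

Require ∫ |χ|² dx = 1 over the whole domain.
The integral (without the A² prefactor) comes out to w/2.
So A² = (w/2)^(−1).
Plugging in w = 6.34 yields A = 0.5617.

A^2 ≈ 0.315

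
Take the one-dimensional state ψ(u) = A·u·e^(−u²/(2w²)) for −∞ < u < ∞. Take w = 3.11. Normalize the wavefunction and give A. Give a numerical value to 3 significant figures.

Normalization requires ∫|ψ|² du = 1, integrated from −∞ to ∞.
With ψ = A·u·e^(−u²/(2w²)), the integral evaluates to A²·[√(π)·w^3/2].
Hence A² = 1/[√(π)·w^3/2].
With w = 3.11: A² = 0.03751 and A = 0.1937.

A ≈ 0.194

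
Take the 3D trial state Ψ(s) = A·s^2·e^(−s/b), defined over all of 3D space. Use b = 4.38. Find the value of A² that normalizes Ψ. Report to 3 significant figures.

We need A² ∫|f|² 4πs² ds = 1, taking the integral from 0 to ∞.
(Spherical symmetry: dV = 4πs² ds.)
With ∫₀^∞ s^6 e^(−αs) ds = 6!/α^7, ∫|Ψ|² 4πs² ds = A²·(45·π·b^7/2).
So A² = (45·π·b^7/2)^(−1).
Plugging in b = 4.38 yields A = 0.0006764.

A^2 ≈ 4.57E-7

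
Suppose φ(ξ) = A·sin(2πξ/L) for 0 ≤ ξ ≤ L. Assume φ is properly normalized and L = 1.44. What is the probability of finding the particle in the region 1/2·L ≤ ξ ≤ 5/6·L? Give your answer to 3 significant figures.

P ≈ 0.402

The probability is P = ∫ |φ|² dξ over [1/2·L, 5/6·L].
With A² fixed by ∫|φ|² = 1, i.e. A² = (L/2)^(−1), substitute and integrate.
Let u = ξ/L; then A² and the length scale cancel, so P = ∫_{1/2}^{5/6} sin(2·π·u)^2 du ÷ ∫_{0}^{1} sin(2·π·u)^2 du.
An antiderivative of sin(2·π·u)^2 is u/2 - sin(4·π·u)/(8·π); evaluating from 1/2 to 5/6 gives √(3)/(16·π) + 1/6, while the full integral is 1/2.
This works out to P = (√(3)/8 + π/3)/π.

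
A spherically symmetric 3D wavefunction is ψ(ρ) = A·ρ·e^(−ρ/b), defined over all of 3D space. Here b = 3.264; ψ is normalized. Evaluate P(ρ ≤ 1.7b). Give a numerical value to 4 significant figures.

P ≈ 0.2558

P = ∫ |ψ|² 4πρ² dρ over ρ ≤ 1.7b.
The full normalization integral is A²·[3·π·b^5] = 1, fixing A².
In terms of u = ρ/b (A², 4π and the length scale all cancel between numerator and denominator), P = [∫_{0}^{1.7} u^4·e^(-2·u) du] / [∫_{0}^{∞} u^4·e^(-2·u) du].
With ∫ u^4·e^(-2·u) du = -(u^4/2 + u^3 + 3·u^2/2 + 3·u/2 + 3/4)·e^(-2·u) + C, the region integral is ≈ 0.191864 and the full one is 3/4.
This evaluates to P = 0.25582.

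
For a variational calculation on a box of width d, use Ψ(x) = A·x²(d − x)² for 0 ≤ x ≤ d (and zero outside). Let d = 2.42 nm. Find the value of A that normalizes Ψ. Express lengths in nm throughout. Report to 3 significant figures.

A ≈ 0.470 nm^(-9/2)

Normalization requires ∫|Ψ|² dx = 1, integrated from 0 to d.
Expanding the polynomial and integrating term by term, ∫|Ψ|² dx = A²·(d^9/630).
With d = 2.42: A² = 0.2213 and A = 0.4704.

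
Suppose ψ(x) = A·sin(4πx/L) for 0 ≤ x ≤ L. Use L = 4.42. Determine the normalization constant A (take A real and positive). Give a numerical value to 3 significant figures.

Require ∫ |ψ|² dx = 1 over the whole domain.
Using sin²θ = (1 − cos 2θ)/2, with ψ = A·sin(4πx/L), the integral evaluates to A²·[L/2].
Setting this equal to 1 gives A² = 1/(L/2).
Substituting L = 4.42 gives A² = 0.4525, so A = 0.6727.

A ≈ 0.673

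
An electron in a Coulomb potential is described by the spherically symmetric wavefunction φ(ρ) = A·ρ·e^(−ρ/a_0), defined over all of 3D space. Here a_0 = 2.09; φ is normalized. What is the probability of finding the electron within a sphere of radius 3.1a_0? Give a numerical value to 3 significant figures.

Integrate the radial probability density 4πρ²|φ|² over ρ ≤ 3.1a_0.
Normalization gives A² = 1/(3·π·a_0^5).
Substituting u = ρ/a_0, A², 4π and the length scale all cancel in the ratio: P = ∫_{0}^{3.1} u^4·e^(-2·u) du / ∫_{0}^{∞} u^4·e^(-2·u) du.
An antiderivative of u^4·e^(-2·u) is -(u^4/2 + u^3 + 3·u^2/2 + 3·u/2 + 3/4)·e^(-2·u); evaluating from 0 to 3.1 gives ≈ 0.55562, while the full integral is 3/4.
This evaluates to P = 0.7408.

P ≈ 0.741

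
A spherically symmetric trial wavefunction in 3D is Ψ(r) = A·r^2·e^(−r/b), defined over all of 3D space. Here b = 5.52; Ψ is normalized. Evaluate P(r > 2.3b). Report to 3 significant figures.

With dV = 4πr²dr, the probability is ∫|Ψ|² dV over r > 2.3b.
A² is fixed by ∫₀^∞ 4πr²|Ψ|² dr = 1, i.e. A² = (45·π·b^7/2)^(−1).
Let u = r/b; then A², 4π and the length scale all cancel, so P = ∫_{2.3}^{∞} u^6·e^(-2·u) du ÷ ∫_{0}^{∞} u^6·e^(-2·u) du.
With ∫ u^6·e^(-2·u) du = -(4·u^6 + 12·u^5 + 30·u^4 + 60·u^3 + 90·u^2 + 90·u + 45)·e^(-2·u)/8 + C, the region integral is ≈ 4.6014 and the full one is 45/8.
Taking the ratio yields P = 0.8180.

P ≈ 0.818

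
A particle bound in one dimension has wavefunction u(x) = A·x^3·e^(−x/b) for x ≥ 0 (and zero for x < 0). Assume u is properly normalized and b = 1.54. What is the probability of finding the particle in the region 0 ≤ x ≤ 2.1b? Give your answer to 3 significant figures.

|u|² is the probability density, so P = ∫_{0}^{2.1b} |u|² dx.
The normalization integral ∫|u|²dx over the whole domain equals 45·b^7/8·A², and A² cancels in the ratio.
In terms of t = x/b (A² and the length scale cancel between numerator and denominator), P = [∫_{0}^{2.1} t^6·e^(-2·t) dt] / [∫_{0}^{∞} t^6·e^(-2·t) dt].
An antiderivative of t^6·e^(-2·t) is -(4·t^6 + 12·t^5 + 30·t^4 + 60·t^3 + 90·t^2 + 90·t + 45)·e^(-2·t)/8; evaluating from 0 to 2.1 gives ≈ 0.74552, while the full integral is 45/8.
Taking the ratio, P = 0.1325.

P ≈ 0.133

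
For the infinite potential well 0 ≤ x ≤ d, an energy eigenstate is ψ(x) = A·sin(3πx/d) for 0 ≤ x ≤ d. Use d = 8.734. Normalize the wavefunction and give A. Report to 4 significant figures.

Normalization requires ∫|ψ|² dx = 1, integrated from 0 to d.
∫|ψ|² dx = A²·(d/2).
So A² = (d/2)^(−1).
Substituting d = 8.734 gives A² = 0.22899, so A = 0.47853.

A ≈ 0.4785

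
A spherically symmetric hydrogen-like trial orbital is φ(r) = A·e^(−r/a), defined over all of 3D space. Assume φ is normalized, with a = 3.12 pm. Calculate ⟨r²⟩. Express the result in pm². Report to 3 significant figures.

⟨r²⟩ = ∫ r^2 |φ|² 4πr² dr over the full domain.
Evaluating both integrals, ⟨r²⟩ = 3·a^2.
With a = 3.12, ⟨r^2⟩ = 29.20.

⟨r^2⟩ ≈ 29.2 pm^2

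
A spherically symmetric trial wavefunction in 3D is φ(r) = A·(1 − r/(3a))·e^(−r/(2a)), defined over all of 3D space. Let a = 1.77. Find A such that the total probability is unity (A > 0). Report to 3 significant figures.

We need A² ∫|f|² 4πr² dr = 1, taking the integral from 0 to ∞.
With ∫₀^∞ r^4 e^(−αr) dr = 4!/α^5, the integral (without the A² prefactor) comes out to 8·π·a^3/3.
Setting this equal to 1 gives A² = 1/(8·π·a^3/3).
With a = 1.77: A² = 0.02153 and A = 0.1467.

A ≈ 0.147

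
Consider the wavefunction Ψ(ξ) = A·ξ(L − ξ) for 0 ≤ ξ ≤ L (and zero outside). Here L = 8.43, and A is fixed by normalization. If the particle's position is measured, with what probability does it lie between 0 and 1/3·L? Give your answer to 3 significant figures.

P = ∫_{0}^{1/3·L} |Ψ(ξ)|² dξ.
The normalization integral ∫|Ψ|²dξ over the whole domain equals L^5/30·A², and A² cancels in the ratio.
Substituting u = ξ/L, A² and the length scale cancel in the ratio: P = ∫_{0}^{1/3} u^2·(1 - u)^2 du / ∫_{0}^{1} u^2·(1 - u)^2 du.
With ∫ u^2·(1 - u)^2 du = u^3·(6·u^2 - 15·u + 10)/30 + C, the region integral is 17/2430 and the full one is 1/30.
This works out to P = 17/81.

P ≈ 0.210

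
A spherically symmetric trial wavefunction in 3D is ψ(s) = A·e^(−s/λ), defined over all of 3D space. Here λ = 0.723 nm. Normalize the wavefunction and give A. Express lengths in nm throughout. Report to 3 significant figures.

Normalization requires ∫|ψ|² 4πs² ds = 1, integrated from 0 to ∞.
(Spherical symmetry: dV = 4πs² ds.)
With ∫₀^∞ s^2 e^(−αs) ds = 2!/α^3, ∫|ψ|² 4πs² ds = A²·(π·λ^3).
So A² = (π·λ^3)^(−1).
Plugging in λ = 0.723 yields A = 0.9177.

A ≈ 0.918 nm^(-3/2)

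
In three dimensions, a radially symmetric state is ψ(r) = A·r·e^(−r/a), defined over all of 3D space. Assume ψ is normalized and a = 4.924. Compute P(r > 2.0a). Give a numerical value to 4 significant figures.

P ≈ 0.6288

P = ∫ |ψ|² 4πr² dr over r > 2.0a.
Normalization gives A² = 1/(3·π·a^5).
In terms of u = r/a (A², 4π and the length scale all cancel between numerator and denominator), P = [∫_{2.0}^{∞} u^4·e^(-2·u) du] / [∫_{0}^{∞} u^4·e^(-2·u) du].
Using ∫ u^4·e^(-2·u) du = -(u^4/2 + u^3 + 3·u^2/2 + 3·u/2 + 3/4)·e^(-2·u), the numerator is 103·e^(-4)/4 and the denominator is 3/4.
Taking the ratio yields P = 0.62884.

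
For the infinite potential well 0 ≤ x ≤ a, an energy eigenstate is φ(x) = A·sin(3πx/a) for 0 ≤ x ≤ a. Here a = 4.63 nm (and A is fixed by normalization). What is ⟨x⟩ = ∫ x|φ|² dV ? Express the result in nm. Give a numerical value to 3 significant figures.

The expectation value is the |φ|²-weighted average of x: ∫ x|φ|² dx.
Evaluating both integrals, ⟨x⟩ = a/2.
Putting a = 4.63 gives 2.315.

⟨x⟩ ≈ 2.32 nm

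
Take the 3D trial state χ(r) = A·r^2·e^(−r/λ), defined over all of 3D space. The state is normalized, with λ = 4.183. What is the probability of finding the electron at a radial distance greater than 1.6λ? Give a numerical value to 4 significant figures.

P = ∫ |χ|² 4πr² dr over r > 1.6λ.
A² is fixed by ∫₀^∞ 4πr²|χ|² dr = 1, i.e. A² = (45·π·λ^7/2)^(−1).
In terms of u = r/λ (A², 4π and the length scale all cancel between numerator and denominator), P = [∫_{1.6}^{∞} u^6·e^(-2·u) du] / [∫_{0}^{∞} u^6·e^(-2·u) du].
Using ∫ u^6·e^(-2·u) du = -(4·u^6 + 12·u^5 + 30·u^4 + 60·u^3 + 90·u^2 + 90·u + 45)·e^(-2·u)/8, the numerator is ≈ 5.37402 and the denominator is 45/8.
This evaluates to P = 0.95538.

P ≈ 0.9554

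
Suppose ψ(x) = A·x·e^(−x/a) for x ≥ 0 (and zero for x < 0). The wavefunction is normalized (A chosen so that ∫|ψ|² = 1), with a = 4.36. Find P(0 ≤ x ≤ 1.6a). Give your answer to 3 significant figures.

P ≈ 0.620

P = ∫_{0}^{1.6a} |ψ(x)|² dx.
The normalization integral ∫|ψ|²dx over the whole domain equals a^3/4·A², and A² cancels in the ratio.
Substituting u = x/a, A² and the length scale cancel in the ratio: P = ∫_{0}^{1.6} u^2·e^(-2·u) du / ∫_{0}^{∞} u^2·e^(-2·u) du.
With ∫ u^2·e^(-2·u) du = -(2·u^2 + 2·u + 1)·e^(-2·u)/4 + C, the region integral is 1/4 - 233·e^(-16/5)/100 and the full one is 1/4.
The result is P = 0.6201.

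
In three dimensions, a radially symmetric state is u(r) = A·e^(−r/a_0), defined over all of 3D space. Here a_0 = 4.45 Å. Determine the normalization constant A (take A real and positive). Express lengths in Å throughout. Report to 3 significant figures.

A ≈ 0.0601 Å^(-3/2)

Normalization requires ∫|u|² 4πr² dr = 1, integrated from 0 to ∞.
(Spherical symmetry: dV = 4πr² dr.)
Using ∫₀^∞ rⁿ e^(−αr) dr = n!/αⁿ⁺¹, carrying out the integral gives A² · π·a_0^3.
So A² = (π·a_0^3)^(−1).
Plugging in a_0 = 4.45 yields A = 0.06010.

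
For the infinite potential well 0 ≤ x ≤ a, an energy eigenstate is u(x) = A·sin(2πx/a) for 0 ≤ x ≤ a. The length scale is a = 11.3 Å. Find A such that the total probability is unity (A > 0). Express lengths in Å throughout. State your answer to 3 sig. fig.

Normalization requires ∫|u|² dx = 1, integrated from 0 to a.
Using sin²θ = (1 − cos 2θ)/2, with u = A·sin(2πx/a), the integral evaluates to A²·[a/2].
So A² = (a/2)^(−1).
Plugging in a = 11.3 yields A = 0.4207.

A ≈ 0.421 Å^(-1/2)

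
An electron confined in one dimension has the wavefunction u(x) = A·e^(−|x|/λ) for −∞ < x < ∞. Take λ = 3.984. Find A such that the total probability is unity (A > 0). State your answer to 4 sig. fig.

The normalization condition is ∫|u|² dx = 1 from −∞ to ∞.
Recall ∫₀^∞ x^m e^(−x/β) dx = m!·β^(m+1), ∫|u|² dx = A²·(λ).
So A² = (λ)^(−1).
Plugging in λ = 3.984 yields A = 0.50100.

A ≈ 0.5010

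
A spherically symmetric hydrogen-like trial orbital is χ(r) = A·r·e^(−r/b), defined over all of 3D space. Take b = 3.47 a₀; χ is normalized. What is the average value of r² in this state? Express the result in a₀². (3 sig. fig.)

The expectation value is the |χ|²-weighted average of r^2: ∫ r^2|χ|² 4πr² dr.
Using ∫₀^∞ rⁿ e^(−αr) dr = n!/αⁿ⁺¹, evaluating both integrals, ⟨r²⟩ = 15·b^2/2.
With b = 3.47, ⟨r^2⟩ = 90.31.

⟨r^2⟩ ≈ 90.3 a₀^2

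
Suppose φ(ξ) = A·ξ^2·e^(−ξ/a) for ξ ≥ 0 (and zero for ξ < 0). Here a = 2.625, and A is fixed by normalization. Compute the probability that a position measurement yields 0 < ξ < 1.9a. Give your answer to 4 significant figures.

P = ∫_{0}^{1.9a} |φ(ξ)|² dξ.
With A² fixed by ∫|φ|² = 1, i.e. A² = (3·a^5/4)^(−1), substitute and integrate.
Substituting u = ξ/a, A² and the length scale cancel in the ratio: P = ∫_{0}^{1.9} u^4·e^(-2·u) du / ∫_{0}^{∞} u^4·e^(-2·u) du.
Using ∫ u^4·e^(-2·u) du = -(u^4/2 + u^3 + 3·u^2/2 + 3·u/2 + 3/4)·e^(-2·u), the numerator is ≈ 0.249117 and the denominator is 3/4.
Evaluating gives P = 0.33216.

P ≈ 0.3322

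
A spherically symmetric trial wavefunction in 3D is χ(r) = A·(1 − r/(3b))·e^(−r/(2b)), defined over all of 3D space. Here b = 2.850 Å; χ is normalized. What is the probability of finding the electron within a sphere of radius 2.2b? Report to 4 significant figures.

P ≈ 0.3380

Integrate the radial probability density 4πr²|χ|² over r ≤ 2.2b.
The full normalization integral is A²·[8·π·b^3/3] = 1, fixing A².
In terms of u = r/b (A², 4π and the length scale all cancel between numerator and denominator), P = [∫_{0}^{2.2} u^2·(1 - u/3)^2·e^(-u) du] / [∫_{0}^{∞} u^2·(1 - u/3)^2·e^(-u) du].
Using ∫ u^2·(1 - u/3)^2·e^(-u) du = (-u^4 + 2·u^3 - 3·u^2 - 6·u - 6)·e^(-u)/9, the numerator is ≈ 0.225306 and the denominator is 2/3.
The region integral divided by the full integral gives P = 0.33796.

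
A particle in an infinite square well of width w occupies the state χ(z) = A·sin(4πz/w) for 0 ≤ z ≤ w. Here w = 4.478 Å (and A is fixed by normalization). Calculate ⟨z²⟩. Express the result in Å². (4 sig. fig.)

The expectation value is the |χ|²-weighted average of z^2: ∫ z^2|χ|² dz.
Using sin²θ = (1 − cos 2θ)/2, since the A² factors cancel between numerator and denominator, ⟨z²⟩ = -w^2/(32·π^2) + w^2/3.
Putting w = 4.478 gives 6.6207.

⟨z^2⟩ ≈ 6.621 Å^2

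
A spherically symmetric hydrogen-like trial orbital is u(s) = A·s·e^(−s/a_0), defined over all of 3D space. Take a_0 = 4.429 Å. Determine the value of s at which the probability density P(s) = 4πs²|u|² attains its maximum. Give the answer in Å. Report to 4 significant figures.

s ≈ 8.858 Å

Set d/ds [P(s) = 4πs²|u|²] = 0 and solve for s > 0.
This gives s = 2·a_0.
With a_0 = 4.429, the most probable radial distance is 8.8580 Å.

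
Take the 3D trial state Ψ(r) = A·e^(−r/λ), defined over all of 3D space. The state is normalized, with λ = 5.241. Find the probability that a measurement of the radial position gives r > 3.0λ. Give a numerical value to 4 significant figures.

P ≈ 0.06197

Integrate the radial probability density 4πr²|Ψ|² over r > 3.0λ.
A² is fixed by ∫₀^∞ 4πr²|Ψ|² dr = 1, i.e. A² = (π·λ^3)^(−1).
Substituting u = r/λ, A², 4π and the length scale all cancel in the ratio: P = ∫_{3.0}^{∞} u^2·e^(-2·u) du / ∫_{0}^{∞} u^2·e^(-2·u) du.
Using ∫ u^2·e^(-2·u) du = -(2·u^2 + 2·u + 1)·e^(-2·u)/4, the numerator is 25·e^(-6)/4 and the denominator is 1/4.
The region integral divided by the full integral gives P = 0.061969.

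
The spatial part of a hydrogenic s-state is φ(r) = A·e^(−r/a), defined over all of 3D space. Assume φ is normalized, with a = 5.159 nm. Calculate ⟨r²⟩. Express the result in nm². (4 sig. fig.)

⟨r²⟩ = ∫ r^2 |φ|² 4πr² dr over the full domain.
Evaluating both integrals, ⟨r²⟩ = 3·a^2.
Putting a = 5.159 gives 79.846.

⟨r^2⟩ ≈ 79.85 nm^2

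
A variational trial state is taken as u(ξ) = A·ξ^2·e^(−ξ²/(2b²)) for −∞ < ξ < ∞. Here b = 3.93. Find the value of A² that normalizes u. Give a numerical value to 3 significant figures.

A^2 ≈ 0.000802

Require ∫ |u|² dξ = 1 over the whole domain.
Differentiating ∫e^(−αξ²) dξ = √(π/α) under α to get the higher moments, the integral (without the A² prefactor) comes out to 3·√(π)·b^5/4.
So A² = (3·√(π)·b^5/4)^(−1).
Plugging in b = 3.93 yields A = 0.02833.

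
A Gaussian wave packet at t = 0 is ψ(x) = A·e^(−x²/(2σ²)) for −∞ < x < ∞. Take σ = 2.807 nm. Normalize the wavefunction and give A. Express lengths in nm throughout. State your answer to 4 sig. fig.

The normalization condition is ∫|ψ|² dx = 1 from −∞ to ∞.
The integral (without the A² prefactor) comes out to √(π)·σ.
Setting this equal to 1 gives A² = 1/(√(π)·σ).
With σ = 2.807: A² = 0.20099 and A = 0.44832.

A ≈ 0.4483 nm^(-1/2)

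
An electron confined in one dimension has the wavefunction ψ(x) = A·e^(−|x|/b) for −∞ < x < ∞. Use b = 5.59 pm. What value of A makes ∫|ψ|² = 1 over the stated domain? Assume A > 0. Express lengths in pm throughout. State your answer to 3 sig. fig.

A ≈ 0.423 pm^(-1/2)

Require ∫ |ψ|² dx = 1 over the whole domain.
∫|ψ|² dx = A²·(b).
Setting this equal to 1 gives A² = 1/(b).
Plugging in b = 5.59 yields A = 0.4230.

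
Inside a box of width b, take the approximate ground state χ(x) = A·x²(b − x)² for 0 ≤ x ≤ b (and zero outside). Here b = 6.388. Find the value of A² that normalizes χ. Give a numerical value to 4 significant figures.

A^2 ≈ 0.00003557

Normalization requires ∫|χ|² dx = 1, integrated from 0 to b.
Expanding the polynomial and integrating term by term, carrying out the integral gives A² · b^9/630.
Hence A² = 1/[b^9/630].
Plugging in b = 6.388 yields A = 0.0059639.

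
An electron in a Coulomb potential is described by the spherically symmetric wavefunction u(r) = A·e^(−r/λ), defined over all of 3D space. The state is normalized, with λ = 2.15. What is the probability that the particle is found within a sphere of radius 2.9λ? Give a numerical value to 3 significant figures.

Integrate the radial probability density 4πr²|u|² over r ≤ 2.9λ.
A² is fixed by ∫₀^∞ 4πr²|u|² dr = 1, i.e. A² = (π·λ^3)^(−1).
Let t = r/λ; then A², 4π and the length scale all cancel, so P = ∫_{0}^{2.9} t^2·e^(-2·t) dt ÷ ∫_{0}^{∞} t^2·e^(-2·t) dt.
An antiderivative of t^2·e^(-2·t) is -(2·t^2 + 2·t + 1)·e^(-2·t)/4; evaluating from 0 to 2.9 gives 1/4 - 1181·e^(-29/5)/200, while the full integral is 1/4.
This evaluates to P = 0.9285.

P ≈ 0.928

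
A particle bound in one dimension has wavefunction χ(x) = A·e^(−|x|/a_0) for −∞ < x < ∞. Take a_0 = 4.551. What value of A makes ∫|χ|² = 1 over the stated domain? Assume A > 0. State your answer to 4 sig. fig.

A ≈ 0.4688

Normalization requires ∫|χ|² dx = 1, integrated from −∞ to ∞.
With χ = A·e^(−|x|/a_0), the integral evaluates to A²·[a_0].
Hence A² = 1/[a_0].
Substituting a_0 = 4.551 gives A² = 0.21973, so A = 0.46876.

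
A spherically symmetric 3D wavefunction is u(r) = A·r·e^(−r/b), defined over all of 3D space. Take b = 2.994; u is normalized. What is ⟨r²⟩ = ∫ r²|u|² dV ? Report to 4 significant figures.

⟨r^2⟩ ≈ 67.23

By definition ⟨r²⟩ = ∫ r^2 |u(r)|² 4πr² dr.
Since the A² factors cancel between numerator and denominator, ⟨r²⟩ = 15·b^2/2.
With b = 2.994, ⟨r^2⟩ = 67.230.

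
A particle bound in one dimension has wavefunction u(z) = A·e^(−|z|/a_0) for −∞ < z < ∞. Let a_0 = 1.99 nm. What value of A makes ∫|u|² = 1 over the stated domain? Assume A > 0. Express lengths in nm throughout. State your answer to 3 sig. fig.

The normalization condition is ∫|u|² dz = 1 from −∞ to ∞.
With ∫₀^∞ z^0 e^(−αz) dz = 0!/α^1, carrying out the integral gives A² · a_0.
So A² = (a_0)^(−1).
Plugging in a_0 = 1.99 yields A = 0.7089.

A ≈ 0.709 nm^(-1/2)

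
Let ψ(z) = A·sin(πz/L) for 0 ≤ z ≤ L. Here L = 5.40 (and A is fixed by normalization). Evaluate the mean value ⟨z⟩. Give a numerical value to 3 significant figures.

⟨z⟩ ≈ 2.70

⟨z⟩ = ∫ z |ψ|² dz over the full domain.
Using sin²θ = (1 − cos 2θ)/2, the ratio of the moment integral to the normalization integral gives ⟨z⟩ = L/2.
With L = 5.40, ⟨z⟩ = 2.700.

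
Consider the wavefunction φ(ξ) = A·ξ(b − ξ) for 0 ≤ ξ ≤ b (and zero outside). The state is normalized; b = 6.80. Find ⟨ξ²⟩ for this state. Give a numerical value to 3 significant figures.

By definition ⟨ξ²⟩ = ∫ ξ^2 |φ(ξ)|² dξ.
Since the A² factors cancel between numerator and denominator, ⟨ξ²⟩ = 2·b^2/7.
With b = 6.80, ⟨ξ^2⟩ = 13.21.

⟨ξ^2⟩ ≈ 13.2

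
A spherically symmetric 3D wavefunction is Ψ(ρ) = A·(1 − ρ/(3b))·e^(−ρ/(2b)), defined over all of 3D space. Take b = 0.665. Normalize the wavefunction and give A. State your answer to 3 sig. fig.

The normalization condition is ∫|Ψ|² 4πρ² dρ = 1 from 0 to ∞.
The angular integral contributes 4π, leaving ∫₀^∞ ρ²|Ψ|² dρ.
Using ∫₀^∞ ρⁿ e^(−αρ) dρ = n!/αⁿ⁺¹, ∫|Ψ|² 4πρ² dρ = A²·(8·π·b^3/3).
Substituting b = 0.665 gives A² = 0.4059, so A = 0.6371.

A ≈ 0.637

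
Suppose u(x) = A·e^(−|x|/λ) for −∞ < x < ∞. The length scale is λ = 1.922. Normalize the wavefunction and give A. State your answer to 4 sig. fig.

A ≈ 0.7213

The normalization condition is ∫|u|² dx = 1 from −∞ to ∞.
∫|u|² dx = A²·(λ).
Substituting λ = 1.922 gives A² = 0.52029, so A = 0.72131.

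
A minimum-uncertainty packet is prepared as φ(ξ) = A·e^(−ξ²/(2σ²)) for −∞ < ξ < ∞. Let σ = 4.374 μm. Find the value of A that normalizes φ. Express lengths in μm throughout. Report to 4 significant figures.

A ≈ 0.3591 μm^(-1/2)

Require ∫ |φ|² dξ = 1 over the whole domain.
Using the Gaussian integral ∫_{−∞}^{∞} e^(−αξ²) dξ = √(π/α), the integral (without the A² prefactor) comes out to √(π)·σ.
With σ = 4.374: A² = 0.12899 and A = 0.35915.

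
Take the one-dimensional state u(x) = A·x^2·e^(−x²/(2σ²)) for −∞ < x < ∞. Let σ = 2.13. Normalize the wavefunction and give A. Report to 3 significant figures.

We need A² ∫|f|² dx = 1, taking the integral from −∞ to ∞.
With ∫_{−∞}^{∞} x^(2m) e^(−αx²) dx = (2m−1)!!·√π / (2^m α^(m+1/2)), carrying out the integral gives A² · 3·√(π)·σ^5/4.
With σ = 2.13: A² = 0.01716 and A = 0.1310.

A ≈ 0.131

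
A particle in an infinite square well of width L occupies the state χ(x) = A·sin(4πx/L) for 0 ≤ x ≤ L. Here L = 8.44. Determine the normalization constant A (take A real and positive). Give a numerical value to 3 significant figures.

A ≈ 0.487

We need A² ∫|f|² dx = 1, taking the integral from 0 to L.
With ∫₀^L sin²(nπx/L) dx = L/2, with χ = A·sin(4πx/L), the integral evaluates to A²·[L/2].
Plugging in L = 8.44 yields A = 0.4868.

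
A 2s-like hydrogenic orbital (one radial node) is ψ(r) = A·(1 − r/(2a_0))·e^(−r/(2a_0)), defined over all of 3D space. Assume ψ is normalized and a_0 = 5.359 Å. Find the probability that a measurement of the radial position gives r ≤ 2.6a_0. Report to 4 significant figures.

With dV = 4πr²dr, the probability is ∫|ψ|² dV over r ≤ 2.6a_0.
A² is fixed by ∫₀^∞ 4πr²|ψ|² dr = 1, i.e. A² = (8·π·a_0^3)^(−1).
Let u = r/a_0; then A², 4π and the length scale all cancel, so P = ∫_{0}^{2.6} u^2·(1 - u/2)^2·e^(-u) du ÷ ∫_{0}^{∞} u^2·(1 - u/2)^2·e^(-u) du.
An antiderivative of u^2·(1 - u/2)^2·e^(-u) is -(u^4/4 + u^2 + 2·u + 2)·e^(-u); evaluating from 0 to 2.6 gives ≈ 0.114610, while the full integral is 2.
Taking the ratio yields P = 0.057305.

P ≈ 0.05730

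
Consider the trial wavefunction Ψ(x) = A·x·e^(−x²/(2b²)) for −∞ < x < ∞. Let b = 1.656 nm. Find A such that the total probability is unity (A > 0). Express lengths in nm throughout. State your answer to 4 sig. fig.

Require ∫ |Ψ|² dx = 1 over the whole domain.
With ∫_{−∞}^{∞} x^(2m) e^(−αx²) dx = (2m−1)!!·√π / (2^m α^(m+1/2)), the integral (without the A² prefactor) comes out to √(π)·b^3/2.
So A² = (√(π)·b^3/2)^(−1).
Plugging in b = 1.656 yields A = 0.49847.

A ≈ 0.4985 nm^(-3/2)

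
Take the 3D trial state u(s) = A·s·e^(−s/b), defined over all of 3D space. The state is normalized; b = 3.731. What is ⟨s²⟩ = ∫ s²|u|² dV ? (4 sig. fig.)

⟨s^2⟩ ≈ 104.4

⟨s²⟩ = ∫ s^2 |u|² 4πs² ds over the full domain.
Evaluating both integrals, ⟨s²⟩ = 15·b^2/2.
Putting b = 3.731 gives 104.40.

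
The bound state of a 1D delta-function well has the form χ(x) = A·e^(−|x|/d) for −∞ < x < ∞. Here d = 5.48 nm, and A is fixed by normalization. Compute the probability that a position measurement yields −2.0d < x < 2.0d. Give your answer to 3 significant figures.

P = ∫_{−2.0d}^{2.0d} |χ(x)|² dx.
With A² fixed by ∫|χ|² = 1, i.e. A² = (d)^(−1), substitute and integrate.
By symmetry take twice the x ≥ 0 contribution in numerator and denominator; the 2's cancel. Substituting u = x/d, A² and the length scale cancel in the ratio: P = ∫_{0}^{2.0} e^(-2·u) du / ∫_{0}^{∞} e^(-2·u) du.
With ∫ e^(-2·u) du = -e^(-2·u)/2 + C, the region integral is 1/2 - e^(-4)/2 and the full one is 1/2.
This works out to P = 0.9817.

P ≈ 0.982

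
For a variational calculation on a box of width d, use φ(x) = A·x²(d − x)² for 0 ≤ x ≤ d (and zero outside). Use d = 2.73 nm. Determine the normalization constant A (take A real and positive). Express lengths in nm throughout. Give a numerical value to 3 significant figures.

A ≈ 0.273 nm^(-9/2)

Normalization requires ∫|φ|² dx = 1, integrated from 0 to d.
The integral (without the A² prefactor) comes out to d^9/630.
Hence A² = 1/[d^9/630].
Plugging in d = 2.73 yields A = 0.2735.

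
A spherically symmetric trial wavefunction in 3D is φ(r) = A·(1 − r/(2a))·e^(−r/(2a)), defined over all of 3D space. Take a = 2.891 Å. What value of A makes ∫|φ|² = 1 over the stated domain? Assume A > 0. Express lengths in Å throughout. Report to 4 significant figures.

A ≈ 0.04058 Å^(-3/2)

The normalization condition is ∫|φ|² 4πr² dr = 1 from 0 to ∞.
In 3D with spherical symmetry the volume element is 4πr² dr.
Recall ∫₀^∞ r^m e^(−r/β) dr = m!·β^(m+1), with φ = A·(1 − r/(2a))·e^(−r/(2a)), the integral evaluates to A²·[8·π·a^3].
With a = 2.891: A² = 0.0016467 and A = 0.040580.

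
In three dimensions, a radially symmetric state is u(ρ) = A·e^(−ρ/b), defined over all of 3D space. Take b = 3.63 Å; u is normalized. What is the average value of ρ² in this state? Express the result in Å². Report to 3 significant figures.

⟨ρ^2⟩ ≈ 39.5 Å^2

⟨ρ²⟩ = ∫ ρ^2 |u|² 4πρ² dρ over the full domain.
The ratio of the moment integral to the normalization integral gives ⟨ρ²⟩ = 3·b^2.
Putting b = 3.63 gives 39.53.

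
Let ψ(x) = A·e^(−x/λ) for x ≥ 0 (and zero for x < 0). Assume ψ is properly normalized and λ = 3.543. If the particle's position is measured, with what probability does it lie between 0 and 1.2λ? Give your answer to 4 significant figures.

|ψ|² is the probability density, so P = ∫_{0}^{1.2λ} |ψ|² dx.
With A² fixed by ∫|ψ|² = 1, i.e. A² = (λ/2)^(−1), substitute and integrate.
Let u = x/λ; then A² and the length scale cancel, so P = ∫_{0}^{1.2} e^(-2·u) du ÷ ∫_{0}^{∞} e^(-2·u) du.
With ∫ e^(-2·u) du = -e^(-2·u)/2 + C, the region integral is 1/2 - e^(-12/5)/2 and the full one is 1/2.
This works out to P = 0.90928.

P ≈ 0.9093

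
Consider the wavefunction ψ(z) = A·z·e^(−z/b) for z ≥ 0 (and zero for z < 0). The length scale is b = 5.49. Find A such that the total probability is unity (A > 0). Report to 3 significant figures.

Require ∫ |ψ|² dz = 1 over the whole domain.
With ∫₀^∞ z^2 e^(−αz) dz = 2!/α^3, the integral (without the A² prefactor) comes out to b^3/4.
So A² = (b^3/4)^(−1).
With b = 5.49: A² = 0.02417 and A = 0.1555.

A ≈ 0.155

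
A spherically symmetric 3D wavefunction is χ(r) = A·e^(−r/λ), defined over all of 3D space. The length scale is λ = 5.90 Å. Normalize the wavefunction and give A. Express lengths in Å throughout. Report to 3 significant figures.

A ≈ 0.0394 Å^(-3/2)

We need A² ∫|f|² 4πr² dr = 1, taking the integral from 0 to ∞.
(Spherical symmetry: dV = 4πr² dr.)
The integral (without the A² prefactor) comes out to π·λ^3.
Substituting λ = 5.90 gives A² = 0.001550, so A = 0.03937.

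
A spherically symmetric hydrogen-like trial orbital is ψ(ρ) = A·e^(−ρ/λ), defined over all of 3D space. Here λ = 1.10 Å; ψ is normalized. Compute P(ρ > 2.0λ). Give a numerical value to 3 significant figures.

P = ∫ |ψ|² 4πρ² dρ over ρ > 2.0λ.
The full normalization integral is A²·[π·λ^3] = 1, fixing A².
Substituting u = ρ/λ, A², 4π and the length scale all cancel in the ratio: P = ∫_{2.0}^{∞} u^2·e^(-2·u) du / ∫_{0}^{∞} u^2·e^(-2·u) du.
An antiderivative of u^2·e^(-2·u) is -(2·u^2 + 2·u + 1)·e^(-2·u)/4; evaluating from 2.0 to ∞ gives 13·e^(-4)/4, while the full integral is 1/4.
Taking the ratio yields P = 0.2381.

P ≈ 0.238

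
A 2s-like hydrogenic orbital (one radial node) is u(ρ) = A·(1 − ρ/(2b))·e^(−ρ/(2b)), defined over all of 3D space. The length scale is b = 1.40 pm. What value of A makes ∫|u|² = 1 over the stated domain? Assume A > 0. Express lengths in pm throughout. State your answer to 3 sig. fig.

A ≈ 0.120 pm^(-3/2)

We need A² ∫|f|² 4πρ² dρ = 1, taking the integral from 0 to ∞.
Recall ∫₀^∞ ρ^m e^(−ρ/β) dρ = m!·β^(m+1), carrying out the integral gives A² · 8·π·b^3.
With b = 1.40: A² = 0.01450 and A = 0.1204.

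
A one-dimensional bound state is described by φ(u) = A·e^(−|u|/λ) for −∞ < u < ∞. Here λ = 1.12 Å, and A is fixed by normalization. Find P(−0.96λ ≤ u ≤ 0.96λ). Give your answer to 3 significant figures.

The probability is P = ∫ |φ|² du over [−0.96λ, 0.96λ].
With A² fixed by ∫|φ|² = 1, i.e. A² = (λ)^(−1), substitute and integrate.
By symmetry take twice the u ≥ 0 contribution in numerator and denominator; the 2's cancel. Substituting t = u/λ, A² and the length scale cancel in the ratio: P = ∫_{0}^{0.96} e^(-2·t) dt / ∫_{0}^{∞} e^(-2·t) dt.
Using ∫ e^(-2·t) dt = -e^(-2·t)/2, the numerator is 1/2 - e^(-48/25)/2 and the denominator is 1/2.
The result is P = 0.8534.

P ≈ 0.853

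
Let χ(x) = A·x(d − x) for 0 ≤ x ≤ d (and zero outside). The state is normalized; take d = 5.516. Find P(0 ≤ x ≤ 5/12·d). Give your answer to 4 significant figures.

P ≈ 0.3466

P = ∫_{0}^{5/12·d} |χ(x)|² dx.
With A² fixed by ∫|χ|² = 1, i.e. A² = (d^5/30)^(−1), substitute and integrate.
In terms of u = x/d (A² and the length scale cancel between numerator and denominator), P = [∫_{0}^{5/12} u^2·(1 - u)^2 du] / [∫_{0}^{1} u^2·(1 - u)^2 du].
Using ∫ u^2·(1 - u)^2 du = u^3·(6·u^2 - 15·u + 10)/30, the numerator is ≈ 0.0115540 and the denominator is 1/30.
The result is P = 0.34662.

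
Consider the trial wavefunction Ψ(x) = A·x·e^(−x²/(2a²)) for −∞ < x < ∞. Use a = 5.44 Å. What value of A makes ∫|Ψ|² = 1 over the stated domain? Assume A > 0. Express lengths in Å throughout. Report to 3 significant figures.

A ≈ 0.0837 Å^(-3/2)

The normalization condition is ∫|Ψ|² dx = 1 from −∞ to ∞.
With Ψ = A·x·e^(−x²/(2a²)), the integral evaluates to A²·[√(π)·a^3/2].
Hence A² = 1/[√(π)·a^3/2].
Substituting a = 5.44 gives A² = 0.007009, so A = 0.08372.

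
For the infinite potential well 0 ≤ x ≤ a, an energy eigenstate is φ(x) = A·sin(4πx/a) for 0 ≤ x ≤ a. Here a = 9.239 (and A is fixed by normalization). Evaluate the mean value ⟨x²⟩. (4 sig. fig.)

The expectation value is the |φ|²-weighted average of x^2: ∫ x^2|φ|² dx.
Evaluating both integrals, ⟨x²⟩ = -a^2/(32·π^2) + a^2/3.
Putting a = 9.239 gives 28.183.

⟨x^2⟩ ≈ 28.18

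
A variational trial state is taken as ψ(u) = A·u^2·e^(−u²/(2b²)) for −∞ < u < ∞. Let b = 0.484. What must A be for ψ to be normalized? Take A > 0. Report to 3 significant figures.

A ≈ 5.32

Normalization requires ∫|ψ|² du = 1, integrated from −∞ to ∞.
With ∫_{−∞}^{∞} u^(2m) e^(−αu²) du = (2m−1)!!·√π / (2^m α^(m+1/2)), carrying out the integral gives A² · 3·√(π)·b^5/4.
Setting this equal to 1 gives A² = 1/(3·√(π)·b^5/4).
Plugging in b = 0.484 yields A = 5.322.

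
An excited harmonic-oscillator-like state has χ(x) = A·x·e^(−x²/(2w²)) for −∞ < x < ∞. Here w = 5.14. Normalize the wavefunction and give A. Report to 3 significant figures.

Require ∫ |χ|² dx = 1 over the whole domain.
Using the Gaussian integral ∫_{−∞}^{∞} e^(−αx²) dx = √(π/α), ∫|χ|² dx = A²·(√(π)·w^3/2).
Substituting w = 5.14 gives A² = 0.008309, so A = 0.09116.

A ≈ 0.0912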